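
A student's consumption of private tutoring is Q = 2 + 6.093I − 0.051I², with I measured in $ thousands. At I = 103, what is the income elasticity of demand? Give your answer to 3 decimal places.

At I = 103: Q = 88.5200.
dQ/dI = 6.093 − 0.102I = -4.41300.
η = (dQ/dI)·(I/Q) = -4.41300 × (103/88.5200) = -5.135.

-5.135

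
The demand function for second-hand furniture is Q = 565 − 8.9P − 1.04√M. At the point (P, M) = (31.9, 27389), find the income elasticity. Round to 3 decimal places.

-0.790

At P = 31.9, M = 27389: Q = 108.974.
Holding P constant, ∂Q/∂M = -1.04/(2√M) = -0.00314207.
η_M = (∂Q/∂M)·(M/Q) = -0.00314207 × (27389/108.974) = -0.790.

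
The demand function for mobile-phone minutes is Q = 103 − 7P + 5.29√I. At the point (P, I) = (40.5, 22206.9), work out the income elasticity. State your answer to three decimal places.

At P = 40.5, I = 22206.9: Q = 607.815.
Holding P constant, ∂Q/∂I = 5.29/(2√I) = 0.0177493.
η_I = (∂Q/∂I)·(I/Q) = 0.0177493 × (22206.9/607.815) = 0.648.

0.648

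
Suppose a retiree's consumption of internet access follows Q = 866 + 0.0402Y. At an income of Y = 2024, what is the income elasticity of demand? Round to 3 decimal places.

At Y = 2024: Q = 947.365.
dQ/dY = 0.0402.
η = (dQ/dY)·(Y/Q) = 0.0402 × (2024/947.365) = 0.086.

0.086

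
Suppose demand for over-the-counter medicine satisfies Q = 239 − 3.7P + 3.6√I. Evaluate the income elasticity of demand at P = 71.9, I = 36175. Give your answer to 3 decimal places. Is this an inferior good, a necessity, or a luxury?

At P = 71.9, I = 36175: Q = 657.680.
Holding P constant, ∂Q/∂I = 3.6/(2√I) = 0.00946386.
η_I = (∂Q/∂I)·(I/Q) = 0.00946386 × (36175/657.680) = 0.521.
Since 0 < η < 1, this is a necessity.

0.521 (necessity)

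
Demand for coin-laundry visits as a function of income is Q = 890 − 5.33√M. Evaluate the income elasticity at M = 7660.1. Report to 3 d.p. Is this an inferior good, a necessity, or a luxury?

At M = 7660.1: Q = 423.508.
dQ/dM = -5.33/(2√M) = -0.0304495 at this income.
η = (dQ/dM)·(M/Q) = -0.0304495 × (7660.1/423.508) = -0.551.
Since η < 0, the good is an inferior good.

-0.551 (inferior good)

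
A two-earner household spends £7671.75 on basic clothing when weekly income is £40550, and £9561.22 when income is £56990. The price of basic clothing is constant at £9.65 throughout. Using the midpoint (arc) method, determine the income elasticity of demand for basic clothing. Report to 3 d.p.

0.651

With a constant price, Q₁ = 7671.75/9.65 = 795.000 and Q₂ = 9561.22/9.65 = 990.800 (equivalently, work directly with expenditure since P cancels).
Midpoint %ΔQ = (9561.22 − 7671.75)/8616.49 = 0.21929; midpoint %ΔI = (56990 − 40550)/48770 = 0.33709.
η = 0.21929 / 0.33709 = 0.651.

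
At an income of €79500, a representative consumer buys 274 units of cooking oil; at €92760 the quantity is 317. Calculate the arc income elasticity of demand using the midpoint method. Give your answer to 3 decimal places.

ΔQ = 317 − 274 = 43; midpoint Q̄ = (274 + 317)/2 = 295.5.
ΔI = 92760 − 79500 = 13260; midpoint Ī = (79500 + 92760)/2 = 86130.
η = (ΔQ/Q̄) ÷ (ΔI/Ī) = (43/295.5) ÷ (13260/86130) = 0.945.

0.945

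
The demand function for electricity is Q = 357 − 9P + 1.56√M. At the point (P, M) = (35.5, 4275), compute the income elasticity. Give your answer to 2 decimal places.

At P = 35.5, M = 4275: Q = 139.498.
Holding P constant, ∂Q/∂M = 1.56/(2√M) = 0.0119296.
η_M = (∂Q/∂M)·(M/Q) = 0.0119296 × (4275/139.498) = 0.37.

0.37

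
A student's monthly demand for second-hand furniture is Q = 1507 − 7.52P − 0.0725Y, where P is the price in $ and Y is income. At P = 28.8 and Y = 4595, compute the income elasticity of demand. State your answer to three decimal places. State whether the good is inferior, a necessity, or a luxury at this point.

At P = 28.8, Y = 4595: Q = 957.286.
Holding P constant, ∂Q/∂Y = −0.0725.
η_Y = (∂Q/∂Y)·(Y/Q) = -0.0725 × (4595/957.286) = -0.348.
Since η < 0, this is an inferior good.

-0.348 (inferior good)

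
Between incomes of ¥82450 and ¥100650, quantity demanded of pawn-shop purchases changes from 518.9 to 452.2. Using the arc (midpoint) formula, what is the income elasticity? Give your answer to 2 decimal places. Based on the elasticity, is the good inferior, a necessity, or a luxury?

-0.69 (inferior good)

ΔQ = 452.2 − 518.9 = -66.7; midpoint Q̄ = (518.9 + 452.2)/2 = 485.55.
ΔI = 100650 − 82450 = 18200; midpoint Ī = (82450 + 100650)/2 = 91550.
η = (ΔQ/Q̄) ÷ (ΔI/Ī) = (-66.7/485.55) ÷ (18200/91550) = -0.69.
η < 0 ⇒ inferior good.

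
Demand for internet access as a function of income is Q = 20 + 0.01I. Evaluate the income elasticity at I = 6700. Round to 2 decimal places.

At I = 6700: Q = 87.000.
dQ/dI = 0.01.
η = (dQ/dI)·(I/Q) = 0.01 × (6700/87.000) = 0.77.

0.77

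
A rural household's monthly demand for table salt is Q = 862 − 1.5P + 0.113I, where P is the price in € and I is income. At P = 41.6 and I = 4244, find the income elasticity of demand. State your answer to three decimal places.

0.375

At P = 41.6, I = 4244: Q = 1279.172.
Holding P constant, ∂Q/∂I = 0.113.
η_I = (∂Q/∂I)·(I/Q) = 0.113 × (4244/1279.172) = 0.375.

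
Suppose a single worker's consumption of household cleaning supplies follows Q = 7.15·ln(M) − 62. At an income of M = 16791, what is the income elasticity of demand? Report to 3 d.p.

At M = 16791: Q = 7.559.
dQ/dM = 7.15/M = 0.000425823 at this income.
η = (dQ/dM)·(M/Q) = 0.000425823 × (16791/7.559) = 0.946.

0.946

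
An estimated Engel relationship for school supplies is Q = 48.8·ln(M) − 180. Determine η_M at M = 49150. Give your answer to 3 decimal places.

0.141

At M = 49150: Q = 347.168.
dQ/dM = 48.8/M = 0.000992879 at this income.
η = (dQ/dM)·(M/Q) = 0.000992879 × (49150/347.168) = 0.141.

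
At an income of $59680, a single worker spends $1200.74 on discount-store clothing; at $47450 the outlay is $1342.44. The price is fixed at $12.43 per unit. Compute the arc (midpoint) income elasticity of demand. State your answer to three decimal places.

-0.488

With a constant price, Q₁ = 1200.74/12.43 = 96.600 and Q₂ = 1342.44/12.43 = 108.000 (equivalently, work directly with expenditure since P cancels).
Midpoint %ΔQ = (1342.44 − 1200.74)/1271.59 = 0.11144; midpoint %ΔI = (47450 − 59680)/53565 = -0.22832.
η = 0.11144 / -0.22832 = -0.488.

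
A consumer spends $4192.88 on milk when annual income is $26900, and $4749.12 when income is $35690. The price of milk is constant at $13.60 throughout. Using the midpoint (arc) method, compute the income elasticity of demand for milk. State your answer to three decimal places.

With a constant price, Q₁ = 4192.88/13.60 = 308.300 and Q₂ = 4749.12/13.60 = 349.200 (equivalently, work directly with expenditure since P cancels).
Midpoint %ΔQ = (4749.12 − 4192.88)/4471.00 = 0.12441; midpoint %ΔI = (35690 − 26900)/31295 = 0.28088.
η = 0.12441 / 0.28088 = 0.443.

0.443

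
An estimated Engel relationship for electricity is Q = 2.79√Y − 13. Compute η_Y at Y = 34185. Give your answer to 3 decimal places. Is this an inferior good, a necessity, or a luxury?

0.513 (necessity)

At Y = 34185: Q = 502.848.
dQ/dY = 2.79/(2√Y) = 0.00754495 at this income.
η = (dQ/dY)·(Y/Q) = 0.00754495 × (34185/502.848) = 0.513.
Since 0 < η < 1, the good is a necessity.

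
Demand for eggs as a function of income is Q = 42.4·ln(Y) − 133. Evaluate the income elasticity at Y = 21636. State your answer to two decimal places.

At Y = 21636: Q = 290.242.
dQ/dY = 42.4/Y = 0.0019597 at this income.
η = (dQ/dY)·(Y/Q) = 0.0019597 × (21636/290.242) = 0.15.

0.15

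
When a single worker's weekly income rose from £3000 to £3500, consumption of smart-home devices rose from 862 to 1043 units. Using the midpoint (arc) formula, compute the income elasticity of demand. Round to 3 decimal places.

1.235

ΔQ = 1043 − 862 = 181; midpoint Q̄ = (862 + 1043)/2 = 952.5.
ΔI = 3500 − 3000 = 500; midpoint Ī = (3000 + 3500)/2 = 3250.
η = (ΔQ/Q̄) ÷ (ΔI/Ī) = (181/952.5) ÷ (500/3250) = 1.235.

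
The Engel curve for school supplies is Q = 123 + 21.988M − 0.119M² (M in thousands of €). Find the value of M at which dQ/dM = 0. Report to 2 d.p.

92.39

dQ/dM = 21.988 − 0.238M.
The good is inferior where dQ/dM < 0. Setting dQ/dM = 0 gives M = 21.988 / 0.238 = 92.39.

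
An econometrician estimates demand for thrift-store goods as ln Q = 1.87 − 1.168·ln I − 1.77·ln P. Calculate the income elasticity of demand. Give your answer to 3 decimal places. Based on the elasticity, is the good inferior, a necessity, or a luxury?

-1.168 (inferior good)

In a log-linear demand, the coefficient on ln I is the income elasticity.
So η = -1.168.
η < 0 ⇒ inferior good.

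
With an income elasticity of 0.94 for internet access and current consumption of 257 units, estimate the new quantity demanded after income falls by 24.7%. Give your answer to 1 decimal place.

197.3

%ΔQ ≈ η × %ΔI = 0.94 × (-24.7%) = -23.218%.
New Q ≈ 257 × (1 − 0.23218) = 197.3.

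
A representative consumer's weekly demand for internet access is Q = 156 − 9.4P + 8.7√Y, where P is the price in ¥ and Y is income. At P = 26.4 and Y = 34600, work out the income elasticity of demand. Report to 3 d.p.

0.530

At P = 26.4, Y = 34600: Q = 1526.134.
Holding P constant, ∂Q/∂Y = 8.7/(2√Y) = 0.0233857.
η_Y = (∂Q/∂Y)·(Y/Q) = 0.0233857 × (34600/1526.134) = 0.530.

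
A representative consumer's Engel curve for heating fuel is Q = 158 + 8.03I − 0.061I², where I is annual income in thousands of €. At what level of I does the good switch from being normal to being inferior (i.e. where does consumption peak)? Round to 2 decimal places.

dQ/dI = 8.03 − 0.122I.
The good is inferior where dQ/dI < 0. Setting dQ/dI = 0 gives I = 8.03 / 0.122 = 65.82.

65.82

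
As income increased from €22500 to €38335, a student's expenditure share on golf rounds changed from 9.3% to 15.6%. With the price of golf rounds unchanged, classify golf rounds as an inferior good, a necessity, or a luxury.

The budget share rises as income rises, so η > 1.

luxury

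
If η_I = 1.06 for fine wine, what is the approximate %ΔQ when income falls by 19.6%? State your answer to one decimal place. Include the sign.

-20.8%

%ΔQ ≈ η × %ΔI = 1.06 × (-19.6%) = -20.8%.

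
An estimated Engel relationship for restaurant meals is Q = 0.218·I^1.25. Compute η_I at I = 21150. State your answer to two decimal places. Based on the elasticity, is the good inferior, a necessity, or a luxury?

For Q = A·I^β the income elasticity is constant and equal to β.
Here β = 1.25, so η = 1.25.
Since η > 1, the good is a luxury.

1.25 (luxury)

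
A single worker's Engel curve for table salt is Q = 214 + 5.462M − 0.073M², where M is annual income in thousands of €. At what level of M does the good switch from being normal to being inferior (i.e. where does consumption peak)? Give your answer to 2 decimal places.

dQ/dM = 5.462 − 0.146M.
The good is inferior where dQ/dM < 0. Setting dQ/dM = 0 gives M = 5.462 / 0.146 = 37.41.

37.41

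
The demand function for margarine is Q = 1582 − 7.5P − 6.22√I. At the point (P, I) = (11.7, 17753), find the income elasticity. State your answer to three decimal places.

At P = 11.7, I = 17753: Q = 665.495.
Holding P constant, ∂Q/∂I = -6.22/(2√I) = -0.0233413.
η_I = (∂Q/∂I)·(I/Q) = -0.0233413 × (17753/665.495) = -0.623.

-0.623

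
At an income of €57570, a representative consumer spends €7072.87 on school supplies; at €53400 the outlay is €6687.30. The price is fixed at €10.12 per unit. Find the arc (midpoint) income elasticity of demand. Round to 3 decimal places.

With a constant price, Q₁ = 7072.87/10.12 = 698.900 and Q₂ = 6687.30/10.12 = 660.800 (equivalently, work directly with expenditure since P cancels).
Midpoint %ΔQ = (6687.30 − 7072.87)/6880.09 = -0.05604; midpoint %ΔI = (53400 − 57570)/55485 = -0.07516.
η = -0.05604 / -0.07516 = 0.746.

0.746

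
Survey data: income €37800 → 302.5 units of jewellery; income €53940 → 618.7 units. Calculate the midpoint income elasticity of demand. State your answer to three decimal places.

1.951

ΔQ = 618.7 − 302.5 = 316.2; midpoint Q̄ = (302.5 + 618.7)/2 = 460.6.
ΔI = 53940 − 37800 = 16140; midpoint Ī = (37800 + 53940)/2 = 45870.
η = (ΔQ/Q̄) ÷ (ΔI/Ī) = (316.2/460.6) ÷ (16140/45870) = 1.951.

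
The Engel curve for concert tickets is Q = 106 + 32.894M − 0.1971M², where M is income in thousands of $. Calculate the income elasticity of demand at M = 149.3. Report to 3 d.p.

At M = 149.3: Q = 623.6186.
dQ/dM = 32.894 − 0.3942M = -25.96006.
η = (dQ/dM)·(M/Q) = -25.96006 × (149.3/623.6186) = -6.215.

-6.215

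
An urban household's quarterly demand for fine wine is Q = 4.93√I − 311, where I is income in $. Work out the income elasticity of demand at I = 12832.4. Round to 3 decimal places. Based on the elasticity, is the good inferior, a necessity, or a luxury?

At I = 12832.4: Q = 247.471.
dQ/dI = 4.93/(2√I) = 0.0217602 at this income.
η = (dQ/dI)·(I/Q) = 0.0217602 × (12832.4/247.471) = 1.128.
Since η > 1, the good is a luxury.

1.128 (luxury)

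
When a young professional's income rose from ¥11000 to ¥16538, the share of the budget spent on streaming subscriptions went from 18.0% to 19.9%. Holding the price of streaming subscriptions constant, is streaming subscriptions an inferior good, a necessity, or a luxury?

The budget share rises as income rises, so η > 1.

luxury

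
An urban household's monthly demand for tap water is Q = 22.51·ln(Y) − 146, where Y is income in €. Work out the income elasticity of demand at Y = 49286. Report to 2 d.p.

At Y = 49286: Q = 97.229.
dQ/dY = 22.51/Y = 0.000456722 at this income.
η = (dQ/dY)·(Y/Q) = 0.000456722 × (49286/97.229) = 0.23.

0.23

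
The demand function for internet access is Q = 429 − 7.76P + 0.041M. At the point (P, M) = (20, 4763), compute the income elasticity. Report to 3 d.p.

0.416

At P = 20, M = 4763: Q = 469.083.
Holding P constant, ∂Q/∂M = 0.041.
η_M = (∂Q/∂M)·(M/Q) = 0.041 × (4763/469.083) = 0.416.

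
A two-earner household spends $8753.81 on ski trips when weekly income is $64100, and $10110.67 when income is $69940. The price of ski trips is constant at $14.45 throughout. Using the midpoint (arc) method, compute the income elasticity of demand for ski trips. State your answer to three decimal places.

1.651

With a constant price, Q₁ = 8753.81/14.45 = 605.800 and Q₂ = 10110.67/14.45 = 699.700 (equivalently, work directly with expenditure since P cancels).
Midpoint %ΔQ = (10110.67 − 8753.81)/9432.24 = 0.14385; midpoint %ΔI = (69940 − 64100)/67020 = 0.08714.
η = 0.14385 / 0.08714 = 1.651.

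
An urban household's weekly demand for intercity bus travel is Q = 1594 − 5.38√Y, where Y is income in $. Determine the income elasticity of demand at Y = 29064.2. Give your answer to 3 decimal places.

At Y = 29064.2: Q = 676.805.
dQ/dY = -5.38/(2√Y) = -0.0157788 at this income.
η = (dQ/dY)·(Y/Q) = -0.0157788 × (29064.2/676.805) = -0.678.

-0.678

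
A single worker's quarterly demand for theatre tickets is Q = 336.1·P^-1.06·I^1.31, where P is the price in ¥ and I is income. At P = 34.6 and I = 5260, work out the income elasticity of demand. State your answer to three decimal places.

1.310

For a multiplicative demand Q = A·P^α·I^β, the income elasticity is β everywhere.
Here β = 1.31, so η = 1.310.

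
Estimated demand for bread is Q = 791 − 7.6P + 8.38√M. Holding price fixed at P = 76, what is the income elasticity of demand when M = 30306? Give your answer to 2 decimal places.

At P = 76, M = 30306: Q = 1672.242.
Holding P constant, ∂Q/∂M = 8.38/(2√M) = 0.0240685.
η_M = (∂Q/∂M)·(M/Q) = 0.0240685 × (30306/1672.242) = 0.44.

0.44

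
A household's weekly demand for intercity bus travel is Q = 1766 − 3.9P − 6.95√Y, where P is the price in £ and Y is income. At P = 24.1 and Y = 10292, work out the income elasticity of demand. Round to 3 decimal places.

-0.365

At P = 24.1, Y = 10292: Q = 966.936.
Holding P constant, ∂Q/∂Y = -6.95/(2√Y) = -0.0342535.
η_Y = (∂Q/∂Y)·(Y/Q) = -0.0342535 × (10292/966.936) = -0.365.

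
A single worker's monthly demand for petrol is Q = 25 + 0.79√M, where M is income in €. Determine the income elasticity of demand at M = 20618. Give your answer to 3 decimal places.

0.410

At M = 20618: Q = 138.436.
dQ/dM = 0.79/(2√M) = 0.00275089 at this income.
η = (dQ/dM)·(M/Q) = 0.00275089 × (20618/138.436) = 0.410.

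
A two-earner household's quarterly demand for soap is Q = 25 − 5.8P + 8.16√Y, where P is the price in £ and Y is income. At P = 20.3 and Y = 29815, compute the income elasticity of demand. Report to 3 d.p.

At P = 20.3, Y = 29815: Q = 1316.249.
Holding P constant, ∂Q/∂Y = 8.16/(2√Y) = 0.0236289.
η_Y = (∂Q/∂Y)·(Y/Q) = 0.0236289 × (29815/1316.249) = 0.535.

0.535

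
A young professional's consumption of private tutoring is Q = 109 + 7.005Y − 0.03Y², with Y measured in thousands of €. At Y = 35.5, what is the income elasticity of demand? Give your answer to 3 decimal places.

At Y = 35.5: Q = 319.8700.
dQ/dY = 7.005 − 0.06Y = 4.87500.
η = (dQ/dY)·(Y/Q) = 4.87500 × (35.5/319.8700) = 0.541.

0.541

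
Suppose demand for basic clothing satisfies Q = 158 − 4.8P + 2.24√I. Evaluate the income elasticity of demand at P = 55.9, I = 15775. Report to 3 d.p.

At P = 55.9, I = 15775: Q = 171.021.
Holding P constant, ∂Q/∂I = 2.24/(2√I) = 0.0089173.
η_I = (∂Q/∂I)·(I/Q) = 0.0089173 × (15775/171.021) = 0.823.

0.823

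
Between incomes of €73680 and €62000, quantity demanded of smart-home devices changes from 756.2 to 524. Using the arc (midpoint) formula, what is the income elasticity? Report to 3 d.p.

ΔQ = 524 − 756.2 = -232.2; midpoint Q̄ = (756.2 + 524)/2 = 640.1.
ΔI = 62000 − 73680 = -11680; midpoint Ī = (73680 + 62000)/2 = 67840.
η = (ΔQ/Q̄) ÷ (ΔI/Ī) = (-232.2/640.1) ÷ (-11680/67840) = 2.107.

2.107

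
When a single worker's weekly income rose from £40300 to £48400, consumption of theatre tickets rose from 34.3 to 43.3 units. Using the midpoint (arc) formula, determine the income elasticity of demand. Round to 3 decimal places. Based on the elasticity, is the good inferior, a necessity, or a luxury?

ΔQ = 43.3 − 34.3 = 9; midpoint Q̄ = (34.3 + 43.3)/2 = 38.8.
ΔI = 48400 − 40300 = 8100; midpoint Ī = (40300 + 48400)/2 = 44350.
η = (ΔQ/Q̄) ÷ (ΔI/Ī) = (9/38.8) ÷ (8100/44350) = 1.270.
η > 1 ⇒ luxury.

1.270 (luxury)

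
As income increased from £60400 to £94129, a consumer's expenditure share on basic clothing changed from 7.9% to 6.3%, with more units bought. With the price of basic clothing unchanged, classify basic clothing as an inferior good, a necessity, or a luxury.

Quantity rises but the budget share falls as income rises, so 0 < η < 1.

necessity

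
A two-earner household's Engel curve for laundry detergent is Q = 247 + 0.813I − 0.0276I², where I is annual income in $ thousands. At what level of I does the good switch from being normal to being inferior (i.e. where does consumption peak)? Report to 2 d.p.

14.73

dQ/dI = 0.813 − 0.0552I.
The good is inferior where dQ/dI < 0. Setting dQ/dI = 0 gives I = 0.813 / 0.0552 = 14.73.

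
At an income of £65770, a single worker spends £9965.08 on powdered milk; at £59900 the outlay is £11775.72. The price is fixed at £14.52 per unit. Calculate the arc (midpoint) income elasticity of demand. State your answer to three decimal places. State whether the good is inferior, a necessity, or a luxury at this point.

-1.783 (inferior good)

With a constant price, Q₁ = 9965.08/14.52 = 686.300 and Q₂ = 11775.72/14.52 = 811.000 (equivalently, work directly with expenditure since P cancels).
Midpoint %ΔQ = (11775.72 − 9965.08)/10870.40 = 0.16657; midpoint %ΔI = (59900 − 65770)/62835 = -0.09342.
η = 0.16657 / -0.09342 = -1.783.
η < 0 ⇒ inferior good.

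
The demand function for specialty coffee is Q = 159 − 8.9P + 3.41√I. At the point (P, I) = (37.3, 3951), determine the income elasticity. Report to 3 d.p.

At P = 37.3, I = 3951: Q = 41.372.
Holding P constant, ∂Q/∂I = 3.41/(2√I) = 0.0271251.
η_I = (∂Q/∂I)·(I/Q) = 0.0271251 × (3951/41.372) = 2.590.

2.590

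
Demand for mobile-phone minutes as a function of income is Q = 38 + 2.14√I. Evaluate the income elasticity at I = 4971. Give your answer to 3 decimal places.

0.399

At I = 4971: Q = 188.881.
dQ/dI = 2.14/(2√I) = 0.0151762 at this income.
η = (dQ/dI)·(I/Q) = 0.0151762 × (4971/188.881) = 0.399.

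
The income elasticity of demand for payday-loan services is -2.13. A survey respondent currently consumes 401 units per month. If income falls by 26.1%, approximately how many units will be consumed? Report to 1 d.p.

%ΔQ ≈ η × %ΔI = -2.13 × (-26.1%) = 55.593%.
New Q ≈ 401 × (1 + 0.55593) = 623.9.

623.9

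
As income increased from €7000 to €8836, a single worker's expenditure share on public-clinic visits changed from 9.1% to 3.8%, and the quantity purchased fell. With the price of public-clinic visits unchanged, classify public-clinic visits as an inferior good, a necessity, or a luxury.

inferior good

Quantity demanded falls as income rises, so η < 0.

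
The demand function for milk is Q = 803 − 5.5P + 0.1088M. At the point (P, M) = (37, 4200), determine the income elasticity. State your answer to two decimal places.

0.43

At P = 37, M = 4200: Q = 1056.460.
Holding P constant, ∂Q/∂M = 0.1088.
η_M = (∂Q/∂M)·(M/Q) = 0.1088 × (4200/1056.460) = 0.43.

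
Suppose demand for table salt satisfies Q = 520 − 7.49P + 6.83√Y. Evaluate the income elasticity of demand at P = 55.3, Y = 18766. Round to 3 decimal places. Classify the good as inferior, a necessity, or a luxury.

At P = 55.3, Y = 18766: Q = 1041.438.
Holding P constant, ∂Q/∂Y = 6.83/(2√Y) = 0.024929.
η_Y = (∂Q/∂Y)·(Y/Q) = 0.024929 × (18766/1041.438) = 0.449.
Since 0 < η < 1, this is a necessity.

0.449 (necessity)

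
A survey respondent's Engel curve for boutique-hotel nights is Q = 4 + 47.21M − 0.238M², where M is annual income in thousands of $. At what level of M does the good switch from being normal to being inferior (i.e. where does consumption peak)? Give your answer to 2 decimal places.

99.18

dQ/dM = 47.21 − 0.476M.
The good is inferior where dQ/dM < 0. Setting dQ/dM = 0 gives M = 47.21 / 0.476 = 99.18.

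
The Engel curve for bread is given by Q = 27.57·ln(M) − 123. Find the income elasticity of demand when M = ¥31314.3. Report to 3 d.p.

0.170

At M = 31314.3: Q = 162.400.
dQ/dM = 27.57/M = 0.000880428 at this income.
η = (dQ/dM)·(M/Q) = 0.000880428 × (31314.3/162.400) = 0.170.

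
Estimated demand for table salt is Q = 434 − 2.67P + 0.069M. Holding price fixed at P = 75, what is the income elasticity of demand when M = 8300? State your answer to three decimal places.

0.710

At P = 75, M = 8300: Q = 806.450.
Holding P constant, ∂Q/∂M = 0.069.
η_M = (∂Q/∂M)·(M/Q) = 0.069 × (8300/806.450) = 0.710.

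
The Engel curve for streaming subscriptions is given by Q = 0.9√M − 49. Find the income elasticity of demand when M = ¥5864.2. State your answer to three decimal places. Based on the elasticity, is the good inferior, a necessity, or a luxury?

At M = 5864.2: Q = 19.920.
dQ/dM = 0.9/(2√M) = 0.00587636 at this income.
η = (dQ/dM)·(M/Q) = 0.00587636 × (5864.2/19.920) = 1.730.
Since η > 1, the good is a luxury.

1.730 (luxury)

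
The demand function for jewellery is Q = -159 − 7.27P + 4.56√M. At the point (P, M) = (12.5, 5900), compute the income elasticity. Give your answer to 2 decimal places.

1.74

At P = 12.5, M = 5900: Q = 100.385.
Holding P constant, ∂Q/∂M = 4.56/(2√M) = 0.0296831.
η_M = (∂Q/∂M)·(M/Q) = 0.0296831 × (5900/100.385) = 1.74.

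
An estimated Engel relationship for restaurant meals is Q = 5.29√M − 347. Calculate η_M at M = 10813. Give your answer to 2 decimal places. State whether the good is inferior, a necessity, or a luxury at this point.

1.35 (luxury)

At M = 10813: Q = 203.084.
dQ/dM = 5.29/(2√M) = 0.0254362 at this income.
η = (dQ/dM)·(M/Q) = 0.0254362 × (10813/203.084) = 1.35.
Since η > 1, the good is a luxury.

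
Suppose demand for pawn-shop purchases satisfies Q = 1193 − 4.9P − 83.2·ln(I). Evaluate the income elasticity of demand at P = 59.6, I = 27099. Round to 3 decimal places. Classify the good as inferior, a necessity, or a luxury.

-1.609 (inferior good)

At P = 59.6, I = 27099: Q = 51.717.
Holding P constant, ∂Q/∂I = -83.2/I = -0.00307022.
η_I = (∂Q/∂I)·(I/Q) = -0.00307022 × (27099/51.717) = -1.609.
Since η < 0, this is an inferior good.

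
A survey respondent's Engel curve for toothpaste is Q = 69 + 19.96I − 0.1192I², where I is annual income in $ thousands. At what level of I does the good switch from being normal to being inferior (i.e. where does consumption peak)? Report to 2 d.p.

dQ/dI = 19.96 − 0.2384I.
The good is inferior where dQ/dI < 0. Setting dQ/dI = 0 gives I = 19.96 / 0.2384 = 83.72.

83.72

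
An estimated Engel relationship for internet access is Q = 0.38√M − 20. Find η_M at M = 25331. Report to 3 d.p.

0.747

At M = 25331: Q = 40.480.
dQ/dM = 0.38/(2√M) = 0.00119379 at this income.
η = (dQ/dM)·(M/Q) = 0.00119379 × (25331/40.480) = 0.747.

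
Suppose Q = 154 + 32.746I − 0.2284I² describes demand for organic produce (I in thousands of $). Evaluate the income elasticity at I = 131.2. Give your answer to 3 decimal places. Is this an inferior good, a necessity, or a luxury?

At I = 131.2: Q = 518.7255.
dQ/dI = 32.746 − 0.4568I = -27.18616.
η = (dQ/dI)·(I/Q) = -27.18616 × (131.2/518.7255) = -6.876.
η < 0 ⇒ inferior good.

-6.876 (inferior good)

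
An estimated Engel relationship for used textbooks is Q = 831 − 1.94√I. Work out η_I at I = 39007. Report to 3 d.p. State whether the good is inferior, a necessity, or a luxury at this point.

At I = 39007: Q = 447.846.
dQ/dI = -1.94/(2√I) = -0.00491135 at this income.
η = (dQ/dI)·(I/Q) = -0.00491135 × (39007/447.846) = -0.428.
Since η < 0, the good is an inferior good.

-0.428 (inferior good)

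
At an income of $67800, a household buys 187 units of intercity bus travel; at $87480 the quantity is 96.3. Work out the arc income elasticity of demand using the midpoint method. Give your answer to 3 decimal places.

-2.526

ΔQ = 96.3 − 187 = -90.7; midpoint Q̄ = (187 + 96.3)/2 = 141.65.
ΔI = 87480 − 67800 = 19680; midpoint Ī = (67800 + 87480)/2 = 77640.
η = (ΔQ/Q̄) ÷ (ΔI/Ī) = (-90.7/141.65) ÷ (19680/77640) = -2.526.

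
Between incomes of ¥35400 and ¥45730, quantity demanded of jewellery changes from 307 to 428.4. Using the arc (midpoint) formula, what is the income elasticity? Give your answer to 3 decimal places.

ΔQ = 428.4 − 307 = 121.4; midpoint Q̄ = (307 + 428.4)/2 = 367.7.
ΔI = 45730 − 35400 = 10330; midpoint Ī = (35400 + 45730)/2 = 40565.
η = (ΔQ/Q̄) ÷ (ΔI/Ī) = (121.4/367.7) ÷ (10330/40565) = 1.297.

1.297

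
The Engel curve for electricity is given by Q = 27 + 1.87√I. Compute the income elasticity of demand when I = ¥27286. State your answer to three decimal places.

0.460

At I = 27286: Q = 335.895.
dQ/dI = 1.87/(2√I) = 0.00566033 at this income.
η = (dQ/dI)·(I/Q) = 0.00566033 × (27286/335.895) = 0.460.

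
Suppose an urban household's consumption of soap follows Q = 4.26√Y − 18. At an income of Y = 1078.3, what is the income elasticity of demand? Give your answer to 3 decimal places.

0.574

At Y = 1078.3: Q = 121.888.
dQ/dY = 4.26/(2√Y) = 0.0648649 at this income.
η = (dQ/dY)·(Y/Q) = 0.0648649 × (1078.3/121.888) = 0.574.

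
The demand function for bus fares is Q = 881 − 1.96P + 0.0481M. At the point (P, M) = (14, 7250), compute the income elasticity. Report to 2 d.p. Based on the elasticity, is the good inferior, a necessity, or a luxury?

At P = 14, M = 7250: Q = 1202.285.
Holding P constant, ∂Q/∂M = 0.0481.
η_M = (∂Q/∂M)·(M/Q) = 0.0481 × (7250/1202.285) = 0.29.
Since 0 < η < 1, this is a necessity.

0.29 (necessity)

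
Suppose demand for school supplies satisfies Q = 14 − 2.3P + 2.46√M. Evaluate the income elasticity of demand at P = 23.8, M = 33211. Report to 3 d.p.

At P = 23.8, M = 33211: Q = 407.568.
Holding P constant, ∂Q/∂M = 2.46/(2√M) = 0.00674938.
η_M = (∂Q/∂M)·(M/Q) = 0.00674938 × (33211/407.568) = 0.550.

0.550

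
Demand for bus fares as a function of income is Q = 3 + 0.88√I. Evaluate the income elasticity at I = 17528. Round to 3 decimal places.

0.487

At I = 17528: Q = 119.506.
dQ/dI = 0.88/(2√I) = 0.00332343 at this income.
η = (dQ/dI)·(I/Q) = 0.00332343 × (17528/119.506) = 0.487.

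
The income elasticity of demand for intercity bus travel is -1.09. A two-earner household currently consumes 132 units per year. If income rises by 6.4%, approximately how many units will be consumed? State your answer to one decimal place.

122.8

%ΔQ ≈ η × %ΔI = -1.09 × 6.4% = -6.976%.
New Q ≈ 132 × (1 − 0.06976) = 122.8.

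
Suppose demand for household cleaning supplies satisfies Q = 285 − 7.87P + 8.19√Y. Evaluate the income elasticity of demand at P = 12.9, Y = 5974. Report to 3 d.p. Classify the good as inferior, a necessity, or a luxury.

0.388 (necessity)

At P = 12.9, Y = 5974: Q = 816.496.
Holding P constant, ∂Q/∂Y = 8.19/(2√Y) = 0.0529811.
η_Y = (∂Q/∂Y)·(Y/Q) = 0.0529811 × (5974/816.496) = 0.388.
Since 0 < η < 1, this is a necessity.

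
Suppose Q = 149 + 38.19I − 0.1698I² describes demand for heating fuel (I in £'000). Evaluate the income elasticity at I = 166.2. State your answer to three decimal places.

-1.680

At I = 166.2: Q = 1805.8877.
dQ/dI = 38.19 − 0.3396I = -18.25152.
η = (dQ/dI)·(I/Q) = -18.25152 × (166.2/1805.8877) = -1.680.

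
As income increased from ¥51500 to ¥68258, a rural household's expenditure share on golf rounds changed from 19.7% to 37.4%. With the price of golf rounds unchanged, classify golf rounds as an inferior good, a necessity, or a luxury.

The budget share rises as income rises, so η > 1.

luxury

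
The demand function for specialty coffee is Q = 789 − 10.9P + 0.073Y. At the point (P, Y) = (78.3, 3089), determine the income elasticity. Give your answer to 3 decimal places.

1.400

At P = 78.3, Y = 3089: Q = 161.027.
Holding P constant, ∂Q/∂Y = 0.073.
η_Y = (∂Q/∂Y)·(Y/Q) = 0.073 × (3089/161.027) = 1.400.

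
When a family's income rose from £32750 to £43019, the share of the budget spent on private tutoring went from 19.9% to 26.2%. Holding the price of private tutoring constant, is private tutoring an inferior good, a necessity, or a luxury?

The budget share rises as income rises, so η > 1.

luxury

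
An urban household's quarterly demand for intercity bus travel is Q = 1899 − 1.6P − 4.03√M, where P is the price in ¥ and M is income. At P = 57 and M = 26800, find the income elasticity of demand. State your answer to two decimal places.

At P = 57, M = 26800: Q = 1148.061.
Holding P constant, ∂Q/∂M = -4.03/(2√M) = -0.0123086.
η_M = (∂Q/∂M)·(M/Q) = -0.0123086 × (26800/1148.061) = -0.29.

-0.29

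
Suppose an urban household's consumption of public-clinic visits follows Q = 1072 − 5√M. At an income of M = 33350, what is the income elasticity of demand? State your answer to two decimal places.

At M = 33350: Q = 158.901.
dQ/dM = -5/(2√M) = -0.0136896 at this income.
η = (dQ/dM)·(M/Q) = -0.0136896 × (33350/158.901) = -2.87.

-2.87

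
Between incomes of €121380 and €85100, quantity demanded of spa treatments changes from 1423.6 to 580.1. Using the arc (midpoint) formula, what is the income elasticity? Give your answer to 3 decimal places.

2.396

ΔQ = 580.1 − 1423.6 = -843.5; midpoint Q̄ = (1423.6 + 580.1)/2 = 1001.85.
ΔI = 85100 − 121380 = -36280; midpoint Ī = (121380 + 85100)/2 = 103240.
η = (ΔQ/Q̄) ÷ (ΔI/Ī) = (-843.5/1001.85) ÷ (-36280/103240) = 2.396.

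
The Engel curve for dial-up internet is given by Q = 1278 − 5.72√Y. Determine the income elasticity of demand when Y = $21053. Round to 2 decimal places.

-0.93

At Y = 21053: Q = 448.048.
dQ/dY = -5.72/(2√Y) = -0.019711 at this income.
η = (dQ/dY)·(Y/Q) = -0.019711 × (21053/448.048) = -0.93.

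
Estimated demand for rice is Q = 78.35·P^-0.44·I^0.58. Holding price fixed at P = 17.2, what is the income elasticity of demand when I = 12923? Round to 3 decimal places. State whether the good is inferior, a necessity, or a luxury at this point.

0.580 (necessity)

For a multiplicative demand Q = A·P^α·I^β, the income elasticity is β everywhere.
Here β = 0.58, so η = 0.580.
Since 0 < η < 1, this is a necessity.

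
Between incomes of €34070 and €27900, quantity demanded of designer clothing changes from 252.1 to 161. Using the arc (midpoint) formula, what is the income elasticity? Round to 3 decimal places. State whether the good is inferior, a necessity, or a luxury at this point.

2.215 (luxury)

ΔQ = 161 − 252.1 = -91.1; midpoint Q̄ = (252.1 + 161)/2 = 206.55.
ΔI = 27900 − 34070 = -6170; midpoint Ī = (34070 + 27900)/2 = 30985.
η = (ΔQ/Q̄) ÷ (ΔI/Ī) = (-91.1/206.55) ÷ (-6170/30985) = 2.215.
η > 1 ⇒ luxury.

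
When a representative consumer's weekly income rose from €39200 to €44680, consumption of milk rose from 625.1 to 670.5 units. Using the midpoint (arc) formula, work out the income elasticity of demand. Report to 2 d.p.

ΔQ = 670.5 − 625.1 = 45.4; midpoint Q̄ = (625.1 + 670.5)/2 = 647.8.
ΔI = 44680 − 39200 = 5480; midpoint Ī = (39200 + 44680)/2 = 41940.
η = (ΔQ/Q̄) ÷ (ΔI/Ī) = (45.4/647.8) ÷ (5480/41940) = 0.54.

0.54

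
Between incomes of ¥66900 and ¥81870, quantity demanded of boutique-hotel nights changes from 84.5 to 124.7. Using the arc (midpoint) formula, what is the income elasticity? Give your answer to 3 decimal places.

ΔQ = 124.7 − 84.5 = 40.2; midpoint Q̄ = (84.5 + 124.7)/2 = 104.6.
ΔI = 81870 − 66900 = 14970; midpoint Ī = (66900 + 81870)/2 = 74385.
η = (ΔQ/Q̄) ÷ (ΔI/Ī) = (40.2/104.6) ÷ (14970/74385) = 1.910.

1.910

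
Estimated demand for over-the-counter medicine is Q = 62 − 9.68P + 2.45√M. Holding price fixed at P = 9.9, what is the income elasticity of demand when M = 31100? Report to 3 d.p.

At P = 9.9, M = 31100: Q = 398.230.
Holding P constant, ∂Q/∂M = 2.45/(2√M) = 0.00694634.
η_M = (∂Q/∂M)·(M/Q) = 0.00694634 × (31100/398.230) = 0.542.

0.542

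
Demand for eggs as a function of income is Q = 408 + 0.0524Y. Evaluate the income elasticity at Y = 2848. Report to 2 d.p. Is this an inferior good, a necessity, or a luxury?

0.27 (necessity)

At Y = 2848: Q = 557.235.
dQ/dY = 0.0524.
η = (dQ/dY)·(Y/Q) = 0.0524 × (2848/557.235) = 0.27.
Since 0 < η < 1, the good is a necessity.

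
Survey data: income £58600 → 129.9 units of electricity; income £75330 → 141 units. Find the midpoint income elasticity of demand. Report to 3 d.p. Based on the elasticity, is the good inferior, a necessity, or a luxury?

ΔQ = 141 − 129.9 = 11.1; midpoint Q̄ = (129.9 + 141)/2 = 135.45.
ΔI = 75330 − 58600 = 16730; midpoint Ī = (58600 + 75330)/2 = 66965.
η = (ΔQ/Q̄) ÷ (ΔI/Ī) = (11.1/135.45) ÷ (16730/66965) = 0.328.
0 < η < 1 ⇒ necessity.

0.328 (necessity)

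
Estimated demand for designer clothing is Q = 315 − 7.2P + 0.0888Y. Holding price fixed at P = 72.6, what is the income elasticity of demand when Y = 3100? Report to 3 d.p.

At P = 72.6, Y = 3100: Q = 67.560.
Holding P constant, ∂Q/∂Y = 0.0888.
η_Y = (∂Q/∂Y)·(Y/Q) = 0.0888 × (3100/67.560) = 4.075.

4.075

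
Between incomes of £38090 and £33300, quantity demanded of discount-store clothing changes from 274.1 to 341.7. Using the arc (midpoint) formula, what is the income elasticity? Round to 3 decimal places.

ΔQ = 341.7 − 274.1 = 67.6; midpoint Q̄ = (274.1 + 341.7)/2 = 307.9.
ΔI = 33300 − 38090 = -4790; midpoint Ī = (38090 + 33300)/2 = 35695.
η = (ΔQ/Q̄) ÷ (ΔI/Ī) = (67.6/307.9) ÷ (-4790/35695) = -1.636.

-1.636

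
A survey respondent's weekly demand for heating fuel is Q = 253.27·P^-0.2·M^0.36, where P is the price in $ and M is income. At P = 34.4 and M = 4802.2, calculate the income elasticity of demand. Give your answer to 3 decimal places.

For a multiplicative demand Q = A·P^α·M^β, the income elasticity is β everywhere.
Here β = 0.36, so η = 0.360.

0.360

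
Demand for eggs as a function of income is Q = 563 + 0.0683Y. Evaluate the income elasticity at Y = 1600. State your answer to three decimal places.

At Y = 1600: Q = 672.280.
dQ/dY = 0.0683.
η = (dQ/dY)·(Y/Q) = 0.0683 × (1600/672.280) = 0.163.

0.163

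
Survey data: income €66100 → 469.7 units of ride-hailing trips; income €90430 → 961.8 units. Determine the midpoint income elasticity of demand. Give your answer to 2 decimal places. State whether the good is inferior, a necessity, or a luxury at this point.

ΔQ = 961.8 − 469.7 = 492.1; midpoint Q̄ = (469.7 + 961.8)/2 = 715.75.
ΔI = 90430 − 66100 = 24330; midpoint Ī = (66100 + 90430)/2 = 78265.
η = (ΔQ/Q̄) ÷ (ΔI/Ī) = (492.1/715.75) ÷ (24330/78265) = 2.21.
η > 1 ⇒ luxury.

2.21 (luxury)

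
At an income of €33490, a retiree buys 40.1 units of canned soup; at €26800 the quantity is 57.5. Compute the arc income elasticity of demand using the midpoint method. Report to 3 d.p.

ΔQ = 57.5 − 40.1 = 17.4; midpoint Q̄ = (40.1 + 57.5)/2 = 48.8.
ΔI = 26800 − 33490 = -6690; midpoint Ī = (33490 + 26800)/2 = 30145.
η = (ΔQ/Q̄) ÷ (ΔI/Ī) = (17.4/48.8) ÷ (-6690/30145) = -1.607.

-1.607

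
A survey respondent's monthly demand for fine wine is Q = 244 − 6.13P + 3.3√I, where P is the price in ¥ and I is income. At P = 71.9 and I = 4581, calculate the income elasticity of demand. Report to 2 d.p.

4.20

At P = 71.9, I = 4581: Q = 26.607.
Holding P constant, ∂Q/∂I = 3.3/(2√I) = 0.0243783.
η_I = (∂Q/∂I)·(I/Q) = 0.0243783 × (4581/26.607) = 4.20.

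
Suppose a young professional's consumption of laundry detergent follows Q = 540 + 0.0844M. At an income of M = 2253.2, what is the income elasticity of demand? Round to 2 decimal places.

At M = 2253.2: Q = 730.170.
dQ/dM = 0.0844.
η = (dQ/dM)·(M/Q) = 0.0844 × (2253.2/730.170) = 0.26.

0.26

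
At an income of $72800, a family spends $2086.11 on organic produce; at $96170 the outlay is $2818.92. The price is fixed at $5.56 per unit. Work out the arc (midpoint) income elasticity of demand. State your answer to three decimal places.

With a constant price, Q₁ = 2086.11/5.56 = 375.200 and Q₂ = 2818.92/5.56 = 507.000 (equivalently, work directly with expenditure since P cancels).
Midpoint %ΔQ = (2818.92 − 2086.11)/2452.52 = 0.29880; midpoint %ΔI = (96170 − 72800)/84485 = 0.27662.
η = 0.29880 / 0.27662 = 1.080.

1.080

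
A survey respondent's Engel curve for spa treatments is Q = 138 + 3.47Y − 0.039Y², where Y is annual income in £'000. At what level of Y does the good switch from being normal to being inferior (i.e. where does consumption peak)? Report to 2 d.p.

44.49

dQ/dY = 3.47 − 0.078Y.
The good is inferior where dQ/dY < 0. Setting dQ/dY = 0 gives Y = 3.47 / 0.078 = 44.49.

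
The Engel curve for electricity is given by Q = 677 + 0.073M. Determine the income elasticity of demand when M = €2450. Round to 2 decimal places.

At M = 2450: Q = 855.850.
dQ/dM = 0.073.
η = (dQ/dM)·(M/Q) = 0.073 × (2450/855.850) = 0.21.

0.21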